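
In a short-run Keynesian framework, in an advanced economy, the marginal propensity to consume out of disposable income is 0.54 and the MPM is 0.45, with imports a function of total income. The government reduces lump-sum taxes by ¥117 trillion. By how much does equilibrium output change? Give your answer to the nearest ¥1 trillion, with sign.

A lump-sum tax change of −¥117 trillion shifts disposable income by +¥117 trillion; first-round consumption changes by −c × ΔT = −0.54 × (−¥117 trillion) = +¥63.18 trillion.
Expenditure multiplier = 1/(1 − c + m) = 1/(1 − 0.54 + 0.45) = 1/0.91 ≈ 1.099.
The tax multiplier is −c × k ≈ −0.593, so ΔY = k × (−c·ΔT) = (+¥63.18 trillion) / 0.91 ≈ +¥69 trillion.

+¥69 trillion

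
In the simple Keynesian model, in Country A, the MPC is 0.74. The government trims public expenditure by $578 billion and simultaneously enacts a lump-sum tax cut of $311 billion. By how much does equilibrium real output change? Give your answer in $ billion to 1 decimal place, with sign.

Expenditure multiplier = 1/(1 − MPC) = 1/(1 − 0.74) = 1/0.26 ≈ 3.846.
ΔG contributes k·ΔG = (−$578 billion) / 0.26 ≈ −$2,223.1 billion.
ΔT of −$311 billion changes first-round spending by −c·ΔT = +$230.14 billion, contributing k·(−c·ΔT) = (+$230.14 billion) / 0.26 ≈ +$885.2 billion.
Net ΔY = k(ΔG − c·ΔT) = (−$347.86 billion) / 0.26 ≈ −$1,337.9 billion.

−$1,337.9 billion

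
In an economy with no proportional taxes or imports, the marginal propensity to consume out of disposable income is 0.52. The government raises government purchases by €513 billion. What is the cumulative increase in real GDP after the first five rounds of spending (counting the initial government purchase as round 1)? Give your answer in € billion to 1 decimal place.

Round 1 adds ΔG = €513 billion; each later round is MPC = 0.52 times the previous.
After 5 rounds: 513 + 266.76 + 138.7152 + 72.131904 + 37.50859008 = ΔG·(1 − c^5)/(1 − c) = 513 × (1 − 0.0380204032)/0.48 ≈ €1,028.1 billion.

€1,028.1 billion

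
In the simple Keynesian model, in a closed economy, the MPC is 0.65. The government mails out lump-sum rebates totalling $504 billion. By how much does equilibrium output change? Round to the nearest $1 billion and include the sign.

A lump-sum tax change of −$504 billion shifts disposable income by +$504 billion; first-round consumption changes by −c × ΔT = −0.65 × (−$504 billion) = +$327.6 billion.
Expenditure multiplier = 1/(1 − MPC) = 1/(1 − 0.65) = 1/0.35 ≈ 2.857.
The tax multiplier is −c × k ≈ −1.857, so ΔY = k × (−c·ΔT) = (+$327.6 billion) / 0.35 = +$936 billion.

+$936 billion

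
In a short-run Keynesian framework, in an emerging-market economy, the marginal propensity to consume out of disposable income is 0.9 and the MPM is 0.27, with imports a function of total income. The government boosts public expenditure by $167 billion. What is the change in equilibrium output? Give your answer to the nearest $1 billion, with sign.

+$451 billion

Expenditure multiplier = 1/(1 − c + m) = 1/(1 − 0.9 + 0.27) = 1/0.37 ≈ 2.703.
ΔY = k × ΔG = (+$167 billion) / 0.37 ≈ +$451 billion.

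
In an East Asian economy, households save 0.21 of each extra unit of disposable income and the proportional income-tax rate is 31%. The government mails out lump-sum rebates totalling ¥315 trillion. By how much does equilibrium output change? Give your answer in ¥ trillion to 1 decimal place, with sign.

MPC = 1 − MPS = 1 − 0.21 = 0.79.
A lump-sum tax change of −¥315 trillion shifts disposable income by +¥315 trillion; first-round consumption changes by −c × ΔT = −0.79 × (−¥315 trillion) = +¥248.85 trillion.
Expenditure multiplier = 1/(1 − c(1−t)) = 1/(1 − 0.79×0.69) = 1/0.4549 ≈ 2.198.
The tax multiplier is −c × k ≈ −1.737, so ΔY = k × (−c·ΔT) = (+¥248.85 trillion) / 0.4549 ≈ +¥547 trillion.

+¥547.0 trillion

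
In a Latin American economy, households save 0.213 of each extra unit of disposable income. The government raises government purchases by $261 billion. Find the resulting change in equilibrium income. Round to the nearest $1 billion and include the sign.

MPC = 1 − MPS = 1 − 0.213 = 0.787.
Expenditure multiplier = 1/(1 − MPC) = 1/(1 − 0.787) = 1/0.213 ≈ 4.695.
ΔY = k × ΔG = (+$261 billion) / 0.213 ≈ +$1,225 billion.

+$1,225 billion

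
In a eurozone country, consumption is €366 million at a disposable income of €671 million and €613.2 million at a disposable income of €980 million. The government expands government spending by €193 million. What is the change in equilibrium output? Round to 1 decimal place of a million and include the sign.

MPC = ΔC/ΔYd = (613.2 − 366)/(980 − 671) = 247.2/309 = 0.8.
Spending multiplier = 1/(1 − MPC) = 1/(1 − 0.8) = 1/0.2 = 5.
ΔY = k × ΔG = (+€193 million) / 0.2 = +€965 million.

+€965.0 million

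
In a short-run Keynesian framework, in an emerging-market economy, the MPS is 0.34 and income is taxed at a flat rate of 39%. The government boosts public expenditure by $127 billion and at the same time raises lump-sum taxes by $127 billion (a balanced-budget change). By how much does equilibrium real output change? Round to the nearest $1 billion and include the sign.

MPC = 1 − MPS = 1 − 0.34 = 0.66.
Expenditure multiplier = 1/(1 − c(1−t)) = 1/(1 − 0.66×0.61) = 1/0.5974 ≈ 1.674.
ΔG contributes k·ΔG = (+$127 billion) / 0.5974 ≈ +$212.6 billion.
ΔT of +$127 billion changes first-round spending by −c·ΔT = −$83.82 billion, contributing k·(−c·ΔT) = (−$83.82 billion) / 0.5974 ≈ −$140.3 billion.
Net ΔY = k(ΔG − c·ΔT) = (+$43.18 billion) / 0.5974 ≈ +$72 billion.

+$72 billion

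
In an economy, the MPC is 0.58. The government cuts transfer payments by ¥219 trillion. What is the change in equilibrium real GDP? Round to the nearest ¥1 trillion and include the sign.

The transfer change shifts disposable income by −¥219 trillion, so first-round consumption changes by c·ΔTR = 0.58 × (−¥219 trillion) = −¥127.02 trillion.
Expenditure multiplier = 1/(1 − MPC) = 1/(1 − 0.58) = 1/0.42 ≈ 2.381.
The transfer multiplier is c × k ≈ 1.381, so ΔY = k × (c·ΔTR) = (−¥127.02 trillion) / 0.42 ≈ −¥302 trillion.

−¥302 trillion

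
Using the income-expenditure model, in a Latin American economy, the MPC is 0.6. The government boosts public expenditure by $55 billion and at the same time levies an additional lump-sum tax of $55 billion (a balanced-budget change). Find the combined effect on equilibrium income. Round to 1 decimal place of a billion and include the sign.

+$55.0 billion

Expenditure multiplier = 1/(1 − MPC) = 1/(1 − 0.6) = 1/0.4 = 2.5.
ΔG contributes k·ΔG = (+$55 billion) / 0.4 = +$137.5 billion.
ΔT of +$55 billion changes first-round spending by −c·ΔT = −$33 billion, contributing k·(−c·ΔT) = (−$33 billion) / 0.4 = −$82.5 billion.
With ΔG = ΔT and no other leakages, the balanced-budget multiplier is 1, so ΔY = ΔG = +$55 billion.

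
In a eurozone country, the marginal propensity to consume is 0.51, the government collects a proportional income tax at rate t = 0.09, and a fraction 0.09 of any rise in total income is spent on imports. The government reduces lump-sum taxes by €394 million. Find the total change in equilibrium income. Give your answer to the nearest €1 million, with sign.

+€321 million

A lump-sum tax change of −€394 million shifts disposable income by +€394 million; first-round consumption changes by −c × ΔT = −0.51 × (−€394 million) = +€200.94 million.
Expenditure multiplier = 1/(1 − c(1−t) + m) = 1/(1 − 0.51×0.91 + 0.09) = 1/0.6259 ≈ 1.598.
The tax multiplier is −c × k ≈ −0.815, so ΔY = k × (−c·ΔT) = (+€200.94 million) / 0.6259 ≈ +€321 million.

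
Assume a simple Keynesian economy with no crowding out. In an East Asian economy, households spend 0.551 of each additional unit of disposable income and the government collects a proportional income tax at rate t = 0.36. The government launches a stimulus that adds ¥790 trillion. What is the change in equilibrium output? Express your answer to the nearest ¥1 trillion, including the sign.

Government-spending multiplier = 1/(1 − c(1−t)) = 1/(1 − 0.551×0.64) = 1/0.64736 ≈ 1.545.
ΔY = k × ΔG = (+¥790 trillion) / 0.64736 ≈ +¥1,220 trillion.

+¥1,220 trillion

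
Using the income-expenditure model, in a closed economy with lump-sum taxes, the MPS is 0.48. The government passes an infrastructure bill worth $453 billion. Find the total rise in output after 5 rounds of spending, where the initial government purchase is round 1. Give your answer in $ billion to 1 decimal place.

MPC = 1 − MPS = 1 − 0.48 = 0.52.
Round 1 adds ΔG = $453 billion; each later round is MPC = 0.52 times the previous.
After 5 rounds: 453 + 235.56 + 122.4912 + 63.695424 + 33.12162048 = ΔG·(1 − c^5)/(1 − c) = 453 × (1 − 0.0380204032)/0.48 ≈ $907.9 billion.

$907.9 billion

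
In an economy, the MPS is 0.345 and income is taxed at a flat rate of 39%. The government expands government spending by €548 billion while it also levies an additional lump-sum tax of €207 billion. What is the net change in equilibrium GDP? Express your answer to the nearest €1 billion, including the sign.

MPC = 1 − MPS = 1 − 0.345 = 0.655.
Expenditure multiplier = 1/(1 − c(1−t)) = 1/(1 − 0.655×0.61) = 1/0.60045 ≈ 1.665.
ΔG contributes k·ΔG = (+€548 billion) / 0.60045 ≈ +€912.6 billion.
ΔT of +€207 billion changes first-round spending by −c·ΔT = −€135.585 billion, contributing k·(−c·ΔT) = (−€135.585 billion) / 0.60045 ≈ −€225.8 billion.
Net ΔY = k(ΔG − c·ΔT) = (+€412.415 billion) / 0.60045 ≈ +€687 billion.

+€687 billion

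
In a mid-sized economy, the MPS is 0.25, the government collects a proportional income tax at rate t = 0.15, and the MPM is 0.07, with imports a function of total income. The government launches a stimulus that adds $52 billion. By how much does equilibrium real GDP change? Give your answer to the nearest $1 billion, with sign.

+$120 billion

MPC = 1 − MPS = 1 − 0.25 = 0.75.
Spending multiplier = 1/(1 − c(1−t) + m) = 1/(1 − 0.75×0.85 + 0.07) = 1/0.4325 ≈ 2.312.
ΔY = k × ΔG = (+$52 billion) / 0.4325 ≈ +$120 billion.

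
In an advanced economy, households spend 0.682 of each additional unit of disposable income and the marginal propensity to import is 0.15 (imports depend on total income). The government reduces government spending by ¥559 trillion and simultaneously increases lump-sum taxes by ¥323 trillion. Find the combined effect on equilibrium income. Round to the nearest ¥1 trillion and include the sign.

Expenditure multiplier = 1/(1 − c + m) = 1/(1 − 0.682 + 0.15) = 1/0.468 ≈ 2.137.
ΔG contributes k·ΔG = (−¥559 trillion) / 0.468 ≈ −¥1,194.4 trillion.
ΔT of +¥323 trillion changes first-round spending by −c·ΔT = −¥220.286 trillion, contributing k·(−c·ΔT) = (−¥220.286 trillion) / 0.468 ≈ −¥470.7 trillion.
Net ΔY = k(ΔG − c·ΔT) = (−¥779.286 trillion) / 0.468 ≈ −¥1,665 trillion.

−¥1,665 trillion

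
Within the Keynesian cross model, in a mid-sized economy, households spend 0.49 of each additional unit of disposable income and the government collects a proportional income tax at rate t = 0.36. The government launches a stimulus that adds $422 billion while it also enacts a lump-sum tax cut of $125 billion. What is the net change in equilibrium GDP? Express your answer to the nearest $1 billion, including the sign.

+$704 billion

Expenditure multiplier = 1/(1 − c(1−t)) = 1/(1 − 0.49×0.64) = 1/0.6864 ≈ 1.457.
ΔG contributes k·ΔG = (+$422 billion) / 0.6864 ≈ +$614.8 billion.
ΔT of −$125 billion changes first-round spending by −c·ΔT = +$61.25 billion, contributing k·(−c·ΔT) = (+$61.25 billion) / 0.6864 ≈ +$89.2 billion.
Net ΔY = k(ΔG − c·ΔT) = (+$483.25 billion) / 0.6864 ≈ +$704 billion.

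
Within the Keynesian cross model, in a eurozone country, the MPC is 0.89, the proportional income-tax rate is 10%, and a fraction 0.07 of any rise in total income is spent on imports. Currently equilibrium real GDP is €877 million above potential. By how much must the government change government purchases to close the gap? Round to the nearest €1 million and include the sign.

−€236 million

Spending multiplier = 1/(1 − c(1−t) + m) = 1/(1 − 0.89×0.9 + 0.07) = 1/0.269 ≈ 3.717.
Need ΔY = −€877 million, so ΔG = ΔY/k = (−€877 million) × 0.269 ≈ −€236 million.
The government should cut government purchases by €236 million.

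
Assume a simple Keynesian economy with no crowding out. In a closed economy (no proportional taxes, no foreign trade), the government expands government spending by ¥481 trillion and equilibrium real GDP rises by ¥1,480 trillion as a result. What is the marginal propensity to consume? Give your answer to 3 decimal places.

0.675

Implied spending multiplier k = ΔY/ΔG = 1,480/481 ≈ 3.0769.
Since k = 1/(1 − MPC), MPC = 1 − 1/k = 1 − ΔG/ΔY = 1 − 481/1,480 = 0.675.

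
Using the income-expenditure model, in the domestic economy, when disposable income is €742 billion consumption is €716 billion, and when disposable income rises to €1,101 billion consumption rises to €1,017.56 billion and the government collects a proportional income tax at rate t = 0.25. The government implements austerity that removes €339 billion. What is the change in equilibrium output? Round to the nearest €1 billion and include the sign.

−€916 billion

MPC = ΔC/ΔYd = (1,017.56 − 716)/(1,101 − 742) = 301.56/359 = 0.84.
Spending multiplier = 1/(1 − c(1−t)) = 1/(1 − 0.84×0.75) = 1/0.37 ≈ 2.703.
ΔY = k × ΔG = (−€339 billion) / 0.37 ≈ −€916 billion.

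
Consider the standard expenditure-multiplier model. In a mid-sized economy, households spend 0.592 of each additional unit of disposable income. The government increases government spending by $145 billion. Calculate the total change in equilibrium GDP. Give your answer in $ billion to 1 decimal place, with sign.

Government-spending multiplier = 1/(1 − MPC) = 1/(1 − 0.592) = 1/0.408 ≈ 2.451.
ΔY = k × ΔG = (+$145 billion) / 0.408 ≈ +$355.4 billion.

+$355.4 billion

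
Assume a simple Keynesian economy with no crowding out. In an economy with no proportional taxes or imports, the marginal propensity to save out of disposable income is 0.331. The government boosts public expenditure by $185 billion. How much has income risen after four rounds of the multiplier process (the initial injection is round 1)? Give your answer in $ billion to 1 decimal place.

MPC = 1 − MPS = 1 − 0.331 = 0.669.
Round 1 adds ΔG = $185 billion; each later round is MPC = 0.669 times the previous.
After 4 rounds: 185 + 123.765 + 82.798785 + 55.392387165 = ΔG·(1 − c^4)/(1 − c) = 185 × (1 − 0.200310848721)/0.331 ≈ $447 billion.

$447.0 billion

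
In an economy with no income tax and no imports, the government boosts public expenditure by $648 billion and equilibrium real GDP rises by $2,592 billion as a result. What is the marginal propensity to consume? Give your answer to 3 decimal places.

0.750

Implied spending multiplier k = ΔY/ΔG = 2,592/648 = 4.
Since k = 1/(1 − MPC), MPC = 1 − 1/k = 1 − ΔG/ΔY = 1 − 648/2,592 = 0.750.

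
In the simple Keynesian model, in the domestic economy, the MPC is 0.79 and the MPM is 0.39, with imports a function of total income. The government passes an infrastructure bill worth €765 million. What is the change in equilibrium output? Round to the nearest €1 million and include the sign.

+€1,275 million

Government-spending multiplier = 1/(1 − c + m) = 1/(1 − 0.79 + 0.39) = 1/0.6 ≈ 1.667.
ΔY = k × ΔG = (+€765 million) / 0.6 = +€1,275 million.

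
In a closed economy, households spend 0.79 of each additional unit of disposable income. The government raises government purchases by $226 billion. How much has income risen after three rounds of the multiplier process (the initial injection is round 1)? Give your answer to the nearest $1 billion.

Round 1 adds ΔG = $226 billion; each later round is MPC = 0.79 times the previous.
After 3 rounds: 226 + 178.54 + 141.0466 = ΔG·(1 − c^3)/(1 − c) = 226 × (1 − 0.493039)/0.21 ≈ $546 billion.

$546 billion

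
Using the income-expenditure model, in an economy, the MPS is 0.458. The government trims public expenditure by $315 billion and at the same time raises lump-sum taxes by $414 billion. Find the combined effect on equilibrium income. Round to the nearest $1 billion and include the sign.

MPC = 1 − MPS = 1 − 0.458 = 0.542.
Expenditure multiplier = 1/(1 − MPC) = 1/(1 − 0.542) = 1/0.458 ≈ 2.183.
ΔG contributes k·ΔG = (−$315 billion) / 0.458 ≈ −$687.8 billion.
ΔT of +$414 billion changes first-round spending by −c·ΔT = −$224.388 billion, contributing k·(−c·ΔT) = (−$224.388 billion) / 0.458 ≈ −$489.9 billion.
Net ΔY = k(ΔG − c·ΔT) = (−$539.388 billion) / 0.458 ≈ −$1,178 billion.

−$1,178 billion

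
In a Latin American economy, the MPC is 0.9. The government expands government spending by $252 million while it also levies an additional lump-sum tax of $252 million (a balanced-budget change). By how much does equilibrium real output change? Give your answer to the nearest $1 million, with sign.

+$252 million

Expenditure multiplier = 1/(1 − MPC) = 1/(1 − 0.9) = 1/0.1 = 10.
ΔG contributes k·ΔG = (+$252 million) / 0.1 = +$2,520 million.
ΔT of +$252 million changes first-round spending by −c·ΔT = −$226.8 million, contributing k·(−c·ΔT) = (−$226.8 million) / 0.1 = −$2,268 million.
With ΔG = ΔT and no other leakages, the balanced-budget multiplier is 1, so ΔY = ΔG = +$252 million.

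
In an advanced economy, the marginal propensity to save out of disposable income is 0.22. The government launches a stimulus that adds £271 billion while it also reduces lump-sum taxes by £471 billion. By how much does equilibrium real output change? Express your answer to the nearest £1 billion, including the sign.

+£2,902 billion

MPC = 1 − MPS = 1 − 0.22 = 0.78.
Expenditure multiplier = 1/(1 − MPC) = 1/(1 − 0.78) = 1/0.22 ≈ 4.545.
ΔG contributes k·ΔG = (+£271 billion) / 0.22 ≈ +£1,231.8 billion.
ΔT of −£471 billion changes first-round spending by −c·ΔT = +£367.38 billion, contributing k·(−c·ΔT) = (+£367.38 billion) / 0.22 ≈ +£1,669.9 billion.
Net ΔY = k(ΔG − c·ΔT) = (+£638.38 billion) / 0.22 ≈ +£2,902 billion.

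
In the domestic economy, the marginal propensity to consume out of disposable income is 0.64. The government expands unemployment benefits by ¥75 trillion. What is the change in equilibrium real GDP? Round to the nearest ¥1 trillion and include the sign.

+¥133 trillion

The transfer change shifts disposable income by +¥75 trillion, so first-round consumption changes by c·ΔTR = 0.64 × (+¥75 trillion) = +¥48 trillion.
Expenditure multiplier = 1/(1 − MPC) = 1/(1 − 0.64) = 1/0.36 ≈ 2.778.
The transfer multiplier is c × k ≈ 1.778, so ΔY = k × (c·ΔTR) = (+¥48 trillion) / 0.36 ≈ +¥133 trillion.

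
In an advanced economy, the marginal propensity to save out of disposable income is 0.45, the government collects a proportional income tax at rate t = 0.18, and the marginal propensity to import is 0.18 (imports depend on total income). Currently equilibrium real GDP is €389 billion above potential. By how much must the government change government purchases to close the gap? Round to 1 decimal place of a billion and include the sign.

MPC = 1 − MPS = 1 − 0.45 = 0.55.
Spending multiplier = 1/(1 − c(1−t) + m) = 1/(1 − 0.55×0.82 + 0.18) = 1/0.729 ≈ 1.372.
Need ΔY = −€389 billion, so ΔG = ΔY/k = (−€389 billion) × 0.729 ≈ −€283.6 billion.
The government should cut government purchases by €283.6 billion.

−€283.6 billion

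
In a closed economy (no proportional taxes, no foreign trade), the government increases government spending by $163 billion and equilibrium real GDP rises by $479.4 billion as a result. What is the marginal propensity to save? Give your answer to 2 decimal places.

0.34

Implied spending multiplier k = ΔY/ΔG = 479.4/163 ≈ 2.9411.
Since k = 1/(1 − MPC), MPC = 1 − 1/k = 1 − ΔG/ΔY = 1 − 163/479.4 ≈ 0.66.
MPS = 1 − MPC = 0.34.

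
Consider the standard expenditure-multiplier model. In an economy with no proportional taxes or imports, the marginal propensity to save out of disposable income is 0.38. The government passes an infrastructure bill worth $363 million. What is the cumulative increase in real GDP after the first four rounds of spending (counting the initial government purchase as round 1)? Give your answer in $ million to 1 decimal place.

$814.1 million

MPC = 1 − MPS = 1 − 0.38 = 0.62.
Round 1 adds ΔG = $363 million; each later round is MPC = 0.62 times the previous.
After 4 rounds: 363 + 225.06 + 139.5372 + 86.513064 = ΔG·(1 − c^4)/(1 − c) = 363 × (1 − 0.14776336)/0.38 ≈ $814.1 million.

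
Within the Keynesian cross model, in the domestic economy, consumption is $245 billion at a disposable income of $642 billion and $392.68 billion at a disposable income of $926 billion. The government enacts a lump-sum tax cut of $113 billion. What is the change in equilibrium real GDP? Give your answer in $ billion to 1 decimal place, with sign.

+$122.4 billion

MPC = ΔC/ΔYd = (392.68 − 245)/(926 − 642) = 147.68/284 = 0.52.
A lump-sum tax change of −$113 billion shifts disposable income by +$113 billion; first-round consumption changes by −c × ΔT = −0.52 × (−$113 billion) = +$58.76 billion.
Expenditure multiplier = 1/(1 − MPC) = 1/(1 − 0.52) = 1/0.48 ≈ 2.083.
The tax multiplier is −c × k ≈ −1.083, so ΔY = k × (−c·ΔT) = (+$58.76 billion) / 0.48 ≈ +$122.4 billion.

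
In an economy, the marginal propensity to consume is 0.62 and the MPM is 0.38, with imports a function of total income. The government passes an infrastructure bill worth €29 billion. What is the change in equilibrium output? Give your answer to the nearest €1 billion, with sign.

Spending multiplier = 1/(1 − c + m) = 1/(1 − 0.62 + 0.38) = 1/0.76 ≈ 1.316.
ΔY = k × ΔG = (+€29 billion) / 0.76 ≈ +€38 billion.

+€38 billion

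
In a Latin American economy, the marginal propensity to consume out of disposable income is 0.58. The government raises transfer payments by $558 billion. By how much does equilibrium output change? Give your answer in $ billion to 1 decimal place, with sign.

+$770.6 billion

The transfer change shifts disposable income by +$558 billion, so first-round consumption changes by c·ΔTR = 0.58 × (+$558 billion) = +$323.64 billion.
Expenditure multiplier = 1/(1 − MPC) = 1/(1 − 0.58) = 1/0.42 ≈ 2.381.
The transfer multiplier is c × k ≈ 1.381, so ΔY = k × (c·ΔTR) = (+$323.64 billion) / 0.42 ≈ +$770.6 billion.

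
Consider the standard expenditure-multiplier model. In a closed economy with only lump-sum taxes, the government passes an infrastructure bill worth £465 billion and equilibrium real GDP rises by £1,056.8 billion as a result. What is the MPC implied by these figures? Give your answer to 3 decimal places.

Implied spending multiplier k = ΔY/ΔG = 1,056.8/465 ≈ 2.2727.
Since k = 1/(1 − MPC), MPC = 1 − 1/k = 1 − ΔG/ΔY = 1 − 465/1,056.8 ≈ 0.560.

0.560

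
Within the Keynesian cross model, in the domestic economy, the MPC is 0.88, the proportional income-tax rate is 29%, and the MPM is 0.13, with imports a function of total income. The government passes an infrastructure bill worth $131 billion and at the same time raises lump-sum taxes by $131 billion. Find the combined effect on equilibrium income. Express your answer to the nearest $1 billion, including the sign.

Expenditure multiplier = 1/(1 − c(1−t) + m) = 1/(1 − 0.88×0.71 + 0.13) = 1/0.5052 ≈ 1.979.
ΔG contributes k·ΔG = (+$131 billion) / 0.5052 ≈ +$259.3 billion.
ΔT of +$131 billion changes first-round spending by −c·ΔT = −$115.28 billion, contributing k·(−c·ΔT) = (−$115.28 billion) / 0.5052 ≈ −$228.2 billion.
Net ΔY = k(ΔG − c·ΔT) = (+$15.72 billion) / 0.5052 ≈ +$31 billion.

+$31 billion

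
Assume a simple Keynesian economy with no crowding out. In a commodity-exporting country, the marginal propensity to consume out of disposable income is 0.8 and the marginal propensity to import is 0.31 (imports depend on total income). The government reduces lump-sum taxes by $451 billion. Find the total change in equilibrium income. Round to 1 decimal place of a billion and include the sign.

A lump-sum tax change of −$451 billion shifts disposable income by +$451 billion; first-round consumption changes by −c × ΔT = −0.8 × (−$451 billion) = +$360.8 billion.
Expenditure multiplier = 1/(1 − c + m) = 1/(1 − 0.8 + 0.31) = 1/0.51 ≈ 1.961.
The tax multiplier is −c × k ≈ −1.569, so ΔY = k × (−c·ΔT) = (+$360.8 billion) / 0.51 ≈ +$707.5 billion.

+$707.5 billion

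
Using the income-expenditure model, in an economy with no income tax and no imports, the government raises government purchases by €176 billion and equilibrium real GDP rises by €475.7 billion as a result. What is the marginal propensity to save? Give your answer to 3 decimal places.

Implied spending multiplier k = ΔY/ΔG = 475.7/176 ≈ 2.7028.
Since k = 1/(1 − MPC), MPC = 1 − 1/k = 1 − ΔG/ΔY = 1 − 176/475.7 ≈ 0.630.
MPS = 1 − MPC = 0.370.

0.370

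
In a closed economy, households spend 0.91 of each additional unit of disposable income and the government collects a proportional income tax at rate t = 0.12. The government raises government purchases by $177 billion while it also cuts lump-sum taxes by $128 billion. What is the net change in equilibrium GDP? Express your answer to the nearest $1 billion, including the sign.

+$1,473 billion

Expenditure multiplier = 1/(1 − c(1−t)) = 1/(1 − 0.91×0.88) = 1/0.1992 ≈ 5.02.
ΔG contributes k·ΔG = (+$177 billion) / 0.1992 ≈ +$888.6 billion.
ΔT of −$128 billion changes first-round spending by −c·ΔT = +$116.48 billion, contributing k·(−c·ΔT) = (+$116.48 billion) / 0.1992 ≈ +$584.7 billion.
Net ΔY = k(ΔG − c·ΔT) = (+$293.48 billion) / 0.1992 ≈ +$1,473 billion.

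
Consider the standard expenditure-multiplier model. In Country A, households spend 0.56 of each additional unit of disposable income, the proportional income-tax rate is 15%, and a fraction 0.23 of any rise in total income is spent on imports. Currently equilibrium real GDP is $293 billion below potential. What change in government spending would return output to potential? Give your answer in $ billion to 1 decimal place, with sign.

Spending multiplier = 1/(1 − c(1−t) + m) = 1/(1 − 0.56×0.85 + 0.23) = 1/0.754 ≈ 1.326.
Need ΔY = +$293 billion, so ΔG = ΔY/k = (+$293 billion) × 0.754 ≈ +$220.9 billion.
The government should increase government spending by $220.9 billion.

+$220.9 billion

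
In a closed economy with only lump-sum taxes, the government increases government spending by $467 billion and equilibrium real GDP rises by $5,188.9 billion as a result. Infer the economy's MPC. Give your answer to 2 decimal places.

Implied spending multiplier k = ΔY/ΔG = 5,188.9/467 ≈ 11.1111.
Since k = 1/(1 − MPC), MPC = 1 − 1/k = 1 − ΔG/ΔY = 1 − 467/5,188.9 ≈ 0.91.

0.91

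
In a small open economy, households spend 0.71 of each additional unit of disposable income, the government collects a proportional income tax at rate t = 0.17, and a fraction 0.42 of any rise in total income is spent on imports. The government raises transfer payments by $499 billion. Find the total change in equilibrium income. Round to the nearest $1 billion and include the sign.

The transfer change shifts disposable income by +$499 billion, so first-round consumption changes by c·ΔTR = 0.71 × (+$499 billion) = +$354.29 billion.
Expenditure multiplier = 1/(1 − c(1−t) + m) = 1/(1 − 0.71×0.83 + 0.42) = 1/0.8307 ≈ 1.204.
The transfer multiplier is c × k ≈ 0.855, so ΔY = k × (c·ΔTR) = (+$354.29 billion) / 0.8307 ≈ +$426 billion.

+$426 billion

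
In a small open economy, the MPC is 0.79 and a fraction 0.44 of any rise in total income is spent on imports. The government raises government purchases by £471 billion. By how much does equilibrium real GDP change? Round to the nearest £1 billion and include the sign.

Spending multiplier = 1/(1 − c + m) = 1/(1 − 0.79 + 0.44) = 1/0.65 ≈ 1.538.
ΔY = k × ΔG = (+£471 billion) / 0.65 ≈ +£725 billion.

+£725 billion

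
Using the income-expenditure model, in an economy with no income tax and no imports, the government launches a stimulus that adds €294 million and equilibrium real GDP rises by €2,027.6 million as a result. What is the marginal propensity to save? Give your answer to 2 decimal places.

0.14

Implied spending multiplier k = ΔY/ΔG = 2,027.6/294 ≈ 6.8966.
Since k = 1/(1 − MPC), MPC = 1 − 1/k = 1 − ΔG/ΔY = 1 − 294/2,027.6 ≈ 0.86.
MPS = 1 − MPC = 0.14.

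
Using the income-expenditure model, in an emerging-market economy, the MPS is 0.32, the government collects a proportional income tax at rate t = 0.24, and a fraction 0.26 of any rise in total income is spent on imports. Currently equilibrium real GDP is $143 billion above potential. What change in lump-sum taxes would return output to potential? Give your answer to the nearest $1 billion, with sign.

MPC = 1 − MPS = 1 − 0.32 = 0.68.
Spending multiplier = 1/(1 − c(1−t) + m) = 1/(1 − 0.68×0.76 + 0.26) = 1/0.7432 ≈ 1.346.
Tax multiplier = −c·k = −0.68/0.7432 ≈ −0.915. Need ΔY = −$143 billion, so ΔT = ΔY/(−c·k) = −(−$143 billion) × 0.7432 / 0.68 ≈ +$156 billion.
The government should raise lump-sum taxes by $156 billion.

+$156 billion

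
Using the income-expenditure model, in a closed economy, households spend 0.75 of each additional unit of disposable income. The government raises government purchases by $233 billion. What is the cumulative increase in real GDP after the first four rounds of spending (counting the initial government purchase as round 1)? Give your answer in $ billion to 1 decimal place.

Round 1 adds ΔG = $233 billion; each later round is MPC = 0.75 times the previous.
After 4 rounds: 233 + 174.75 + 131.0625 + 98.296875 = ΔG·(1 − c^4)/(1 − c) = 233 × (1 − 0.31640625)/0.25 ≈ $637.1 billion.

$637.1 billion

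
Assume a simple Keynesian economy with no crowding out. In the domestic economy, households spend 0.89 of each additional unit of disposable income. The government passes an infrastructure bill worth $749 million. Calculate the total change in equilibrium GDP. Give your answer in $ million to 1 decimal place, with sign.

+$6,809.1 million

Government-spending multiplier = 1/(1 − MPC) = 1/(1 − 0.89) = 1/0.11 ≈ 9.091.
ΔY = k × ΔG = (+$749 million) / 0.11 ≈ +$6,809.1 million.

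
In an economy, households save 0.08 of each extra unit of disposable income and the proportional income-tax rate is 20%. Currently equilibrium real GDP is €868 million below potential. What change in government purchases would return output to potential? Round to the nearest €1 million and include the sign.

+€229 million

MPC = 1 − MPS = 1 − 0.08 = 0.92.
Spending multiplier = 1/(1 − c(1−t)) = 1/(1 − 0.92×0.8) = 1/0.264 ≈ 3.788.
Need ΔY = +€868 million, so ΔG = ΔY/k = (+€868 million) × 0.264 ≈ +€229 million.
The government should increase government purchases by €229 million.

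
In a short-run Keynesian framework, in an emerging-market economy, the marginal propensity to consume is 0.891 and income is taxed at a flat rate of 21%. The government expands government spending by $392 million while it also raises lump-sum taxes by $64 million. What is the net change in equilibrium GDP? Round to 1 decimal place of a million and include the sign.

Expenditure multiplier = 1/(1 − c(1−t)) = 1/(1 − 0.891×0.79) = 1/0.29611 ≈ 3.377.
ΔG contributes k·ΔG = (+$392 million) / 0.29611 ≈ +$1,323.8 million.
ΔT of +$64 million changes first-round spending by −c·ΔT = −$57.024 million, contributing k·(−c·ΔT) = (−$57.024 million) / 0.29611 ≈ −$192.6 million.
Net ΔY = k(ΔG − c·ΔT) = (+$334.976 million) / 0.29611 ≈ +$1,131.3 million.

+$1,131.3 million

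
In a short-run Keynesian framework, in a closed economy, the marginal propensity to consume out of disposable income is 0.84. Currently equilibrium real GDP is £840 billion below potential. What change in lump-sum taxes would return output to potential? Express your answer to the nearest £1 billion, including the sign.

−£160 billion

Spending multiplier = 1/(1 − MPC) = 1/(1 − 0.84) = 1/0.16 = 6.25.
Tax multiplier = −c·k = −0.84/0.16 = −5.25. Need ΔY = +£840 billion, so ΔT = ΔY/(−c·k) = −(+£840 billion) × 0.16 / 0.84 = −£160 billion.
The government should cut lump-sum taxes by £160 billion.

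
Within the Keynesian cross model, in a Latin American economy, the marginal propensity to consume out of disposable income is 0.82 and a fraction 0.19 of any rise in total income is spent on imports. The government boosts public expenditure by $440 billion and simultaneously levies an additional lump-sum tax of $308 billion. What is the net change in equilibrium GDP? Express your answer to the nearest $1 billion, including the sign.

+$507 billion

Expenditure multiplier = 1/(1 − c + m) = 1/(1 − 0.82 + 0.19) = 1/0.37 ≈ 2.703.
ΔG contributes k·ΔG = (+$440 billion) / 0.37 ≈ +$1,189.2 billion.
ΔT of +$308 billion changes first-round spending by −c·ΔT = −$252.56 billion, contributing k·(−c·ΔT) = (−$252.56 billion) / 0.37 ≈ −$682.6 billion.
Net ΔY = k(ΔG − c·ΔT) = (+$187.44 billion) / 0.37 ≈ +$507 billion.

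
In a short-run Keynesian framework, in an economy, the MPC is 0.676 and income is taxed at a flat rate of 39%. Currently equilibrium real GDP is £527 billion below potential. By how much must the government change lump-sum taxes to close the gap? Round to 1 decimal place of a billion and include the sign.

−£458.1 billion

Spending multiplier = 1/(1 − c(1−t)) = 1/(1 − 0.676×0.61) = 1/0.58764 ≈ 1.702.
Tax multiplier = −c·k = −0.676/0.58764 ≈ −1.15. Need ΔY = +£527 billion, so ΔT = ΔY/(−c·k) = −(+£527 billion) × 0.58764 / 0.676 ≈ −£458.1 billion.
The government should cut lump-sum taxes by £458.1 billion.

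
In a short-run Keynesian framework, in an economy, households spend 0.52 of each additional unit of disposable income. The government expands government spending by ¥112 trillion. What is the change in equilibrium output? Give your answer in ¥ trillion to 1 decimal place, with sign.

+¥233.3 trillion

Government-spending multiplier = 1/(1 − MPC) = 1/(1 − 0.52) = 1/0.48 ≈ 2.083.
ΔY = k × ΔG = (+¥112 trillion) / 0.48 ≈ +¥233.3 trillion.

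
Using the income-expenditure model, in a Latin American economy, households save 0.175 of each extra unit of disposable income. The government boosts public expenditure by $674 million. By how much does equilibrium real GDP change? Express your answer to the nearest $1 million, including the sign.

MPC = 1 − MPS = 1 − 0.175 = 0.825.
Government-spending multiplier = 1/(1 − MPC) = 1/(1 − 0.825) = 1/0.175 ≈ 5.714.
ΔY = k × ΔG = (+$674 million) / 0.175 ≈ +$3,851 million.

+$3,851 million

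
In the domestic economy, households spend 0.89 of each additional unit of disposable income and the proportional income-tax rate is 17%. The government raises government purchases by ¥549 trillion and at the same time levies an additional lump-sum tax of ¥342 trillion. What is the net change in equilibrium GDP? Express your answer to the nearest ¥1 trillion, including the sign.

+¥936 trillion

Expenditure multiplier = 1/(1 − c(1−t)) = 1/(1 − 0.89×0.83) = 1/0.2613 ≈ 3.827.
ΔG contributes k·ΔG = (+¥549 trillion) / 0.2613 ≈ +¥2,101 trillion.
ΔT of +¥342 trillion changes first-round spending by −c·ΔT = −¥304.38 trillion, contributing k·(−c·ΔT) = (−¥304.38 trillion) / 0.2613 ≈ −¥1,164.9 trillion.
Net ΔY = k(ΔG − c·ΔT) = (+¥244.62 trillion) / 0.2613 ≈ +¥936 trillion.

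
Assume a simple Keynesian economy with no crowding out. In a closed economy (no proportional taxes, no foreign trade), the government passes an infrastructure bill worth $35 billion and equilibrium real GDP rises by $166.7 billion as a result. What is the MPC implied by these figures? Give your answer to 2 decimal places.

Implied spending multiplier k = ΔY/ΔG = 166.7/35 ≈ 4.7629.
Since k = 1/(1 − MPC), MPC = 1 − 1/k = 1 − ΔG/ΔY = 1 − 35/166.7 ≈ 0.79.

0.79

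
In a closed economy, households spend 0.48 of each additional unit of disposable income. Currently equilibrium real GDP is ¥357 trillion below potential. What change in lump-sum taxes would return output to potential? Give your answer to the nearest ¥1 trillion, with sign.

−¥387 trillion

Spending multiplier = 1/(1 − MPC) = 1/(1 − 0.48) = 1/0.52 ≈ 1.923.
Tax multiplier = −c·k = −0.48/0.52 ≈ −0.923. Need ΔY = +¥357 trillion, so ΔT = ΔY/(−c·k) = −(+¥357 trillion) × 0.52 / 0.48 ≈ −¥387 trillion.
The government should cut lump-sum taxes by ¥387 trillion.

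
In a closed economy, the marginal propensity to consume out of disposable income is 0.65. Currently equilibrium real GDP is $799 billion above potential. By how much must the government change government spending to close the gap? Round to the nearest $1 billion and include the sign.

Spending multiplier = 1/(1 − MPC) = 1/(1 − 0.65) = 1/0.35 ≈ 2.857.
Need ΔY = −$799 billion, so ΔG = ΔY/k = (−$799 billion) × 0.35 ≈ −$280 billion.
The government should cut government spending by $280 billion.

−$280 billion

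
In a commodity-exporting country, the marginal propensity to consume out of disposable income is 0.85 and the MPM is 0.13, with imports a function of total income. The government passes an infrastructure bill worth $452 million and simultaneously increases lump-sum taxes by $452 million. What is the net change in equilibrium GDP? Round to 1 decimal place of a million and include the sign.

+$242.1 million

Expenditure multiplier = 1/(1 − c + m) = 1/(1 − 0.85 + 0.13) = 1/0.28 ≈ 3.571.
ΔG contributes k·ΔG = (+$452 million) / 0.28 ≈ +$1,614.3 million.
ΔT of +$452 million changes first-round spending by −c·ΔT = −$384.2 million, contributing k·(−c·ΔT) = (−$384.2 million) / 0.28 ≈ −$1,372.1 million.
Net ΔY = k(ΔG − c·ΔT) = (+$67.8 million) / 0.28 ≈ +$242.1 million.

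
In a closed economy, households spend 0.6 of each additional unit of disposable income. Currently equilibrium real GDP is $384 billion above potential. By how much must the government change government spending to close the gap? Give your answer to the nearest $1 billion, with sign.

−$154 billion

Spending multiplier = 1/(1 − MPC) = 1/(1 − 0.6) = 1/0.4 = 2.5.
Need ΔY = −$384 billion, so ΔG = ΔY/k = (−$384 billion) × 0.4 ≈ −$154 billion.
The government should cut government spending by $154 billion.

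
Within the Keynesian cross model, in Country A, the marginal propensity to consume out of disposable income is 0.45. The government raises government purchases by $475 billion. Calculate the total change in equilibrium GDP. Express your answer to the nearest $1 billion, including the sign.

+$864 billion

Expenditure multiplier = 1/(1 − MPC) = 1/(1 − 0.45) = 1/0.55 ≈ 1.818.
ΔY = k × ΔG = (+$475 billion) / 0.55 ≈ +$864 billion.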